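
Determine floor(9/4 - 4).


-2


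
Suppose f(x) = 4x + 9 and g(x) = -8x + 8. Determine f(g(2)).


g(2) = -8
f(-8) = -23

-23


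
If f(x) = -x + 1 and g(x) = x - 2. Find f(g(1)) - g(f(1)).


f(g(1)) = 2
g(f(1)) = -2
Difference = 4

4


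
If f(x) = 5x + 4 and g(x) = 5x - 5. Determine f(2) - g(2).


f(2) = 14
g(2) = 5
Difference = 9

9


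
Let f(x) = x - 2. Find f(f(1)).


f(1) = -1
f(-1) = -3

-3


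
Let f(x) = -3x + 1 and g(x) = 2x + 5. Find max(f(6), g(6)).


f(6) = -17
g(6) = 17
max = 17

17


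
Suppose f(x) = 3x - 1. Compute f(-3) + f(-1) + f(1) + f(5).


2


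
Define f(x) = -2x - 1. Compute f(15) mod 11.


f(15) = -31
-31 mod 11 = 2

2


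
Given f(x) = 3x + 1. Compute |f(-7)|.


f(-7) = -20
|-20| = 20

20


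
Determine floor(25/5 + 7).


25/5 = 5
5 + 7 = 12
floor(12) = 12

12


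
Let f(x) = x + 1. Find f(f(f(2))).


f(2) = 3
f(3) = 4
f(4) = 5

5


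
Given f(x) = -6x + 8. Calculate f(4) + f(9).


f(4) = -16
f(9) = -46
Sum = -62

-62


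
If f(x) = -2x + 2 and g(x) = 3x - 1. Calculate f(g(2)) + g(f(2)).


-15


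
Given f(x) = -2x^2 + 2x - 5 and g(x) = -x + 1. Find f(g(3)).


g(3) = -2
f(-2) = (-2)*(-2)^2 + 2*(-2) - 5 = -17

-17


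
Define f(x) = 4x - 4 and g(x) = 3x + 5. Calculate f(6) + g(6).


f(6) = 20
g(6) = 23
Sum = 43

43


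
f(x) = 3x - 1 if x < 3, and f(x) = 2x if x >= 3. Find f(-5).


-5 satisfies x < 3
f(-5) = -16

-16


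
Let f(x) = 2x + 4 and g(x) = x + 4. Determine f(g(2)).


g(2) = 6
f(6) = 16

16


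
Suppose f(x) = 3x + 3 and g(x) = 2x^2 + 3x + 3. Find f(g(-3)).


g(-3) = 12
f(12) = 39

39


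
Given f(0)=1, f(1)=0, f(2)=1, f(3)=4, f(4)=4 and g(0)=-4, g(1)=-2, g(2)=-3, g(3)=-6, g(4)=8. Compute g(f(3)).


f(3) = 4
g(4) = 8

8


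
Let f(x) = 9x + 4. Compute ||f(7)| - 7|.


f(7) = 67
|67| = 67
|67 - 7| = 60

60


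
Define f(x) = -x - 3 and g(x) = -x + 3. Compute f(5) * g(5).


f(5) = -8
g(5) = -2
Product = 16

16


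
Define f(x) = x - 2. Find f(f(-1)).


f(-1) = -3
f(-3) = -5

-5


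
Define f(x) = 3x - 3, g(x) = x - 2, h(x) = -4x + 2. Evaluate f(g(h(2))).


-27


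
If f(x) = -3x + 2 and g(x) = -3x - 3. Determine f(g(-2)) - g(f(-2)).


20


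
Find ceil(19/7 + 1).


19/7 = 2.7143
2.7143 + 1 = 3.7143
ceil(3.7143) = 4

4


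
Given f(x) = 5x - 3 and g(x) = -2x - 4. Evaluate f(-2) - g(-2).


f(-2) = -13
g(-2) = 0
Difference = -13

-13


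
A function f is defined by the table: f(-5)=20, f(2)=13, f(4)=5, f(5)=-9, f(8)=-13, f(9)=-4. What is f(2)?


Reading from the table at x = 2

13


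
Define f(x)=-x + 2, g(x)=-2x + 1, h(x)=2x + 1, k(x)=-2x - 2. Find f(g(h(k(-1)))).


k(-1) = 0
h(0) = 1
g(1) = -1
f(-1) = 3

3


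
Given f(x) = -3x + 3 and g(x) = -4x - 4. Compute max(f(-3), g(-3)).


f(-3) = 12
g(-3) = 8
max = 12

12


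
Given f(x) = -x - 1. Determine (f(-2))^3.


f(-2) = 1
(1)^3 = 1

1


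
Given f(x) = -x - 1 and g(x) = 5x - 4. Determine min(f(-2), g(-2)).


f(-2) = 1
g(-2) = -14
min = -14

-14


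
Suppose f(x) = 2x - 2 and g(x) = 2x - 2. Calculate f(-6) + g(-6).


f(-6) = -14
g(-6) = -14
Sum = -28

-28


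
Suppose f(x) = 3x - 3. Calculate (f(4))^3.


729


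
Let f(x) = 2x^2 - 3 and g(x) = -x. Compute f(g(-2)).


g(-2) = 2
f(2) = 2*(2)^2 - 3 = 5

5


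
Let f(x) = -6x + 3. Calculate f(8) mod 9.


f(8) = -45
-45 mod 9 = 0

0


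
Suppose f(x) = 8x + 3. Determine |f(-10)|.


f(-10) = -77
|-77| = 77

77


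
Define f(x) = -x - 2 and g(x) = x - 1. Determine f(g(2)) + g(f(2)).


-8


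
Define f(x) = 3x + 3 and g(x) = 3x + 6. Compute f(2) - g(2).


-3


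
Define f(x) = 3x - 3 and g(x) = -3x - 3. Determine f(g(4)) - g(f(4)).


f(g(4)) = -48
g(f(4)) = -30
Difference = -18

-18


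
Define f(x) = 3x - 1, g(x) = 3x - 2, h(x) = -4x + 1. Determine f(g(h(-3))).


h(-3) = 13
g(13) = 37
f(37) = 110

110


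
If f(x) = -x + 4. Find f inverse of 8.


Solve -x + 4 = 8
x = (8 - 4) / (-1) = -4

-4


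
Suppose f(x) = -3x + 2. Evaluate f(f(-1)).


f(-1) = 5
f(5) = -13

-13


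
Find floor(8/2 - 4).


8/2 = 4
4 - 4 = 0
floor(0) = 0

0


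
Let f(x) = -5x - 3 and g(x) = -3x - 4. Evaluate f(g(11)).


g(11) = -37
f(-37) = 182

182


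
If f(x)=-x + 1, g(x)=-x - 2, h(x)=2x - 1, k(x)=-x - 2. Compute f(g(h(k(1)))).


k(1) = -3
h(-3) = -7
g(-7) = 5
f(5) = -4

-4


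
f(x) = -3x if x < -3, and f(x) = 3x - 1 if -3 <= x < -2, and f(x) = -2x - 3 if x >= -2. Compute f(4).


4 satisfies x >= -2
f(4) = -11

-11


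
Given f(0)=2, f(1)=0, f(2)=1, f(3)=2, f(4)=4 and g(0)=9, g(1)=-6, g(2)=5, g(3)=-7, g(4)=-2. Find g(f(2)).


-6


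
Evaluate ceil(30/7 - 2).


30/7 = 4.2857
4.2857 - 2 = 2.2857
ceil(2.2857) = 3

3


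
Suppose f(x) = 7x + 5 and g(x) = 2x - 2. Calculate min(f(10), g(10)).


18


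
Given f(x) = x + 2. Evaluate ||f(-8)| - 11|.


5


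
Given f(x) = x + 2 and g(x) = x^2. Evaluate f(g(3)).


11


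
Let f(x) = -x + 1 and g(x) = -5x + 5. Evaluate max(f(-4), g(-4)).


f(-4) = 5
g(-4) = 25
max = 25

25


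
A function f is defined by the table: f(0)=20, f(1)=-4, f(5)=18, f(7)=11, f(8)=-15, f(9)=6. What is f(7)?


11


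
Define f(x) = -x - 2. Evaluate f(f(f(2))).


f(2) = -4
f(-4) = 2
f(2) = -4

-4


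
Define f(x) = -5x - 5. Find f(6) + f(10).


f(6) = -35
f(10) = -55
Sum = -90

-90


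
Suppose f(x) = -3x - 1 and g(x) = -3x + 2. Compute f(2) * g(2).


28


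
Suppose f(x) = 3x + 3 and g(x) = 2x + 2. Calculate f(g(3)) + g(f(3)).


f(g(3)) = 27
g(f(3)) = 26
Sum = 53

53


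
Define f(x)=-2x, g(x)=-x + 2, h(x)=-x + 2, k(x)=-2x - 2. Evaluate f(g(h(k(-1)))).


k(-1) = 0
h(0) = 2
g(2) = 0
f(0) = 0

0


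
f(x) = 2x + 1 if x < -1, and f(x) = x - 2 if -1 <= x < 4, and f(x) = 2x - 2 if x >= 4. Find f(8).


14


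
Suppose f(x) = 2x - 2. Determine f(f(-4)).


f(-4) = -10
f(-10) = -22

-22


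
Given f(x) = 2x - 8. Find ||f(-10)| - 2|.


f(-10) = -28
|-28| = 28
|28 - 2| = 26

26


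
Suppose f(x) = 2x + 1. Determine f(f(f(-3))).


-17


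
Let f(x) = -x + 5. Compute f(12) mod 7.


f(12) = -7
-7 mod 7 = 0

0


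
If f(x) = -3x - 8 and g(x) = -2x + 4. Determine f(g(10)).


g(10) = -16
f(-16) = 40

40


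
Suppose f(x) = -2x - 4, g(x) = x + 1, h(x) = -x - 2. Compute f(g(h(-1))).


h(-1) = -1
g(-1) = 0
f(0) = -4

-4


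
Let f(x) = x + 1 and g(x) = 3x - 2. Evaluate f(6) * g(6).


f(6) = 7
g(6) = 16
Product = 112

112


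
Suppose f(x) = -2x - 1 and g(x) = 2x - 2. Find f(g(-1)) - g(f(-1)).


7


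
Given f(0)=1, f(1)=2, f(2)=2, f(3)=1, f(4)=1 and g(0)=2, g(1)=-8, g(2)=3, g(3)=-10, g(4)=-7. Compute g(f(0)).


f(0) = 1
g(1) = -8

-8


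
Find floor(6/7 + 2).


6/7 = 0.8571
0.8571 + 2 = 2.8571
floor(2.8571) = 2

2


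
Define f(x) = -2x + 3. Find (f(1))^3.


f(1) = 1
(1)^3 = 1

1


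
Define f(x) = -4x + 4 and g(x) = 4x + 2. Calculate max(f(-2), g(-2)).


f(-2) = 12
g(-2) = -6
max = 12

12


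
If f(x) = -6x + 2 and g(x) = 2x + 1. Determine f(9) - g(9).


-71


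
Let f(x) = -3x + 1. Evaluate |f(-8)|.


25


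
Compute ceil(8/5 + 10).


8/5 = 1.6
1.6 + 10 = 11.6
ceil(11.6) = 12

12


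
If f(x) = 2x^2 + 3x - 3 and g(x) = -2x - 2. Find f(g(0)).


g(0) = -2
f(-2) = 2*(-2)^2 + 3*(-2) - 3 = -1

-1


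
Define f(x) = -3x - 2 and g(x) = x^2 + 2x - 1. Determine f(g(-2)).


g(-2) = -1
f(-1) = 1

1


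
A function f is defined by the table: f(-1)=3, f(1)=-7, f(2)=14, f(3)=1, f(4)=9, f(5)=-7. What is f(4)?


Reading from the table at x = 4

9


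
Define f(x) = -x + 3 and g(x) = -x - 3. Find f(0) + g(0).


f(0) = 3
g(0) = -3
Sum = 0

0


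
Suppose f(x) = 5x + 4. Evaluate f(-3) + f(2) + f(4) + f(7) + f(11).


f(-3) = -11
f(2) = 14
f(4) = 24
f(7) = 39
f(11) = 59
Sum = 125

125


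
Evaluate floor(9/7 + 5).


9/7 = 1.2857
1.2857 + 5 = 6.2857
floor(6.2857) = 6

6


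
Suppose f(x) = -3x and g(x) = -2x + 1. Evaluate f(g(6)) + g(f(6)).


f(g(6)) = 33
g(f(6)) = 37
Sum = 70

70


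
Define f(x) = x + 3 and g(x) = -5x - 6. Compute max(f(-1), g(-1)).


f(-1) = 2
g(-1) = -1
max = 2

2


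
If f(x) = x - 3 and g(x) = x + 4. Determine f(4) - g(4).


-7


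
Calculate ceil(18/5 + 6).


18/5 = 3.6
3.6 + 6 = 9.6
ceil(9.6) = 10

10


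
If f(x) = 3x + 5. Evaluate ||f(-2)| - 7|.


6


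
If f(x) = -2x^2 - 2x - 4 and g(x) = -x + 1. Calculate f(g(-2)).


g(-2) = 3
f(3) = (-2)*(3)^2 - 2*(3) - 4 = -28

-28


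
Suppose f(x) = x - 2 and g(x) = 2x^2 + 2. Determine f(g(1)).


2


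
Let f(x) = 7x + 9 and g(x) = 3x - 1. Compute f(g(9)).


191


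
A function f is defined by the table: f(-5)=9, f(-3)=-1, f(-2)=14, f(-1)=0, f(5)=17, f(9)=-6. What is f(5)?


17


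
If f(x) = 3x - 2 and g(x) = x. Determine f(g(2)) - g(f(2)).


f(g(2)) = 4
g(f(2)) = 4
Difference = 0

0


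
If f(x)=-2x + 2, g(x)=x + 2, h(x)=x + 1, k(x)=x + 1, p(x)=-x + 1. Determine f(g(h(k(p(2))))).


p(2) = -1
k(-1) = 0
h(0) = 1
g(1) = 3
f(3) = -4

-4


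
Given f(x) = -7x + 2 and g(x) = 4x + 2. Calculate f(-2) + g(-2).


f(-2) = 16
g(-2) = -6
Sum = 10

10


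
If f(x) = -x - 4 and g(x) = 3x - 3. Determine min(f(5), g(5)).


-9


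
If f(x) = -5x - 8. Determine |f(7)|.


f(7) = -43
|-43| = 43

43


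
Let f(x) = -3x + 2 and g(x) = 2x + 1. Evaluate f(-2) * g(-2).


-24


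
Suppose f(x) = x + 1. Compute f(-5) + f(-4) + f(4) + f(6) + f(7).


f(-5) = -4
f(-4) = -3
f(4) = 5
f(6) = 7
f(7) = 8
Sum = 13

13


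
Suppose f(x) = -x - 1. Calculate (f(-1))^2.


f(-1) = 0
(0)^2 = 0

0


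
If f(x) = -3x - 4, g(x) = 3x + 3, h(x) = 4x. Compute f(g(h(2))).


h(2) = 8
g(8) = 27
f(27) = -85

-85


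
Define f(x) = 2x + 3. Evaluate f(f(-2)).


f(-2) = -1
f(-1) = 1

1


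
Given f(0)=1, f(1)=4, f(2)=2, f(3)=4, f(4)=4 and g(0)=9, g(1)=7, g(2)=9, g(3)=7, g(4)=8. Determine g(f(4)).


f(4) = 4
g(4) = 8

8


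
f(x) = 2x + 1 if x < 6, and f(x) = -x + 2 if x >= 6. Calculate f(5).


5 satisfies x < 6
f(5) = 11

11


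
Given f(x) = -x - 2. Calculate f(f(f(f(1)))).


1


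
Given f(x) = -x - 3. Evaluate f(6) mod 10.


f(6) = -9
-9 mod 10 = 1

1


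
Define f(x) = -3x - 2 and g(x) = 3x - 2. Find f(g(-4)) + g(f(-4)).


f(g(-4)) = 40
g(f(-4)) = 28
Sum = 68

68


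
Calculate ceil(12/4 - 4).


12/4 = 3
3 - 4 = -1
ceil(-1) = -1

-1


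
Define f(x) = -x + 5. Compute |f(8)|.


f(8) = -3
|-3| = 3

3


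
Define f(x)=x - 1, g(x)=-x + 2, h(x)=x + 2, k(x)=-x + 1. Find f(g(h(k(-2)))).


k(-2) = 3
h(3) = 5
g(5) = -3
f(-3) = -4

-4


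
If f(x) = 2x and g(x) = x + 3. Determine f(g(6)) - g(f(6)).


f(g(6)) = 18
g(f(6)) = 15
Difference = 3

3


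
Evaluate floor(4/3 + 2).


4/3 = 1.3333
1.3333 + 2 = 3.3333
floor(3.3333) = 3

3


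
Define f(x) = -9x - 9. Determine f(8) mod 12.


f(8) = -81
-81 mod 12 = 3

3


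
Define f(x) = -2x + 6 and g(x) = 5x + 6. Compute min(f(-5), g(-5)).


f(-5) = 16
g(-5) = -19
min = -19

-19


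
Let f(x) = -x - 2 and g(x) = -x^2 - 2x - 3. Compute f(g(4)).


g(4) = -27
f(-27) = 25

25


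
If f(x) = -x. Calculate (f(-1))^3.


f(-1) = 1
(1)^3 = 1

1


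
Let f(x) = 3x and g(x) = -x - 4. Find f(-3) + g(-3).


f(-3) = -9
g(-3) = -1
Sum = -10

-10


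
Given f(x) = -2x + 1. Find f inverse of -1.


Solve -2x + 1 = -1
x = (-1 - 1) / (-2) = 1

1


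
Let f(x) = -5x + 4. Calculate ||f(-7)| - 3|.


36


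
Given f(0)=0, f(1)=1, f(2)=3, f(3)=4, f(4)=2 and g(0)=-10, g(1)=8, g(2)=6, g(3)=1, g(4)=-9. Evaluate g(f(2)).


f(2) = 3
g(3) = 1

1


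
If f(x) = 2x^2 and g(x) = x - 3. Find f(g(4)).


g(4) = 1
f(1) = 2*(1)^2 = 2

2


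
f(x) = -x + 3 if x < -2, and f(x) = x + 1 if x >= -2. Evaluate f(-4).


-4 satisfies x < -2
f(-4) = 7

7


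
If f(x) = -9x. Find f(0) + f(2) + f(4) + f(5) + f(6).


-153


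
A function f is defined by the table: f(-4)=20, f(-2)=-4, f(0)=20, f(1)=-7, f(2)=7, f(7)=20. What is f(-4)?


Reading from the table at x = -4

20


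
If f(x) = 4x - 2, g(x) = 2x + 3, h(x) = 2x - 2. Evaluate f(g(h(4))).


58


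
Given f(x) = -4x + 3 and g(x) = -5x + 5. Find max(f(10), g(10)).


f(10) = -37
g(10) = -45
max = -37

-37


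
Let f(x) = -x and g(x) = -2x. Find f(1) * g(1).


f(1) = -1
g(1) = -2
Product = 2

2


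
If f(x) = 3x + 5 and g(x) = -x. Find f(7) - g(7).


f(7) = 26
g(7) = -7
Difference = 33

33


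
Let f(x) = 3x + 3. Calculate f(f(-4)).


-24


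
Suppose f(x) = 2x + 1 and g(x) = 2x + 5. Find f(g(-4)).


g(-4) = -3
f(-3) = -5

-5


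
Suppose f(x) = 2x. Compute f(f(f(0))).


f(0) = 0
f(0) = 0
f(0) = 0

0


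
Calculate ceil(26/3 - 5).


26/3 = 8.6667
8.6667 - 5 = 3.6667
ceil(3.6667) = 4

4


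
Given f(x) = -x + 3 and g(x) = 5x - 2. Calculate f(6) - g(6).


f(6) = -3
g(6) = 28
Difference = -31

-31


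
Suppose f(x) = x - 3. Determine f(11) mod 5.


3


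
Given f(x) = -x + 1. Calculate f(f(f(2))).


f(2) = -1
f(-1) = 2
f(2) = -1

-1


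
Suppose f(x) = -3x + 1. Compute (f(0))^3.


f(0) = 1
(1)^3 = 1

1


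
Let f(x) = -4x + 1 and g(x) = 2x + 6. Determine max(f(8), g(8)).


f(8) = -31
g(8) = 22
max = 22

22


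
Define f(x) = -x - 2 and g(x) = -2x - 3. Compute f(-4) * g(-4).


f(-4) = 2
g(-4) = 5
Product = 10

10


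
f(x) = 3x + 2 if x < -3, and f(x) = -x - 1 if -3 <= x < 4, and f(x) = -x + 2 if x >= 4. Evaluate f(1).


1 satisfies -3 <= x < 4
f(1) = -2

-2


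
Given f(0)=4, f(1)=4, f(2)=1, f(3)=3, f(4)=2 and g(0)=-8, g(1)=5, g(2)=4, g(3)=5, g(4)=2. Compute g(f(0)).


f(0) = 4
g(4) = 2

2


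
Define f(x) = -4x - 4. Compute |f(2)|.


f(2) = -12
|-12| = 12

12


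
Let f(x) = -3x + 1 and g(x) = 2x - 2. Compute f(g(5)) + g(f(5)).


f(g(5)) = -23
g(f(5)) = -30
Sum = -53

-53


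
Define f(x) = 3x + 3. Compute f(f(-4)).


f(-4) = -9
f(-9) = -24

-24


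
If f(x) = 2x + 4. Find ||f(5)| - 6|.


f(5) = 14
|14| = 14
|14 - 6| = 8

8


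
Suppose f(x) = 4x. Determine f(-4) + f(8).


16


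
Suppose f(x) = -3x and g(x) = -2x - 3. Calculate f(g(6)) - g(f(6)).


f(g(6)) = 45
g(f(6)) = 33
Difference = 12

12


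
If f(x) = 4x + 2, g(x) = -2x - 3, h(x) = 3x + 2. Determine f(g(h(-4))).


h(-4) = -10
g(-10) = 17
f(17) = 70

70


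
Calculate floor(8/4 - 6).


8/4 = 2
2 - 6 = -4
floor(-4) = -4

-4


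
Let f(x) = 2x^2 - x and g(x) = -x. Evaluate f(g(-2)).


g(-2) = 2
f(2) = 2*(2)^2 - 1*(2) = 6

6


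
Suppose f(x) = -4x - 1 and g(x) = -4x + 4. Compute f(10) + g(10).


f(10) = -41
g(10) = -36
Sum = -77

-77


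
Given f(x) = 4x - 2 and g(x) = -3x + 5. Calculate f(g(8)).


g(8) = -19
f(-19) = -78

-78


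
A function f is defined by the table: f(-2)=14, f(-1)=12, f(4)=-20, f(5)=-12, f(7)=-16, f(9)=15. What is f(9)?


Reading from the table at x = 9

15


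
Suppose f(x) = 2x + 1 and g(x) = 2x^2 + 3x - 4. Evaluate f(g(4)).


g(4) = 40
f(40) = 81

81


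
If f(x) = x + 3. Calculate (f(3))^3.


f(3) = 6
(6)^3 = 216

216


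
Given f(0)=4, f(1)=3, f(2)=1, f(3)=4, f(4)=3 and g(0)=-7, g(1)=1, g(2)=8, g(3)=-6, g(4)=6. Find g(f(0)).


f(0) = 4
g(4) = 6

6


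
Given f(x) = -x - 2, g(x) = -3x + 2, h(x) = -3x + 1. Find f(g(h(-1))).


8


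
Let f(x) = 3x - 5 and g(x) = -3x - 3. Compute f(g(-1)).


-5


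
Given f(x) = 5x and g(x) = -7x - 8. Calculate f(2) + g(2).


-12


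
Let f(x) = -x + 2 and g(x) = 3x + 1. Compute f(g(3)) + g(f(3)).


f(g(3)) = -8
g(f(3)) = -2
Sum = -10

-10


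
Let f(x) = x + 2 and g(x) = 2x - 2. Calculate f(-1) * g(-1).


f(-1) = 1
g(-1) = -4
Product = -4

-4


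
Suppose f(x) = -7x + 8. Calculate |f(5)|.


f(5) = -27
|-27| = 27

27


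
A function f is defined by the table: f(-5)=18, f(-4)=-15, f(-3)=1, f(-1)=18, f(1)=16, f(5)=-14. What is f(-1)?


Reading from the table at x = -1

18


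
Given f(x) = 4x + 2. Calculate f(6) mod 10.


f(6) = 26
26 mod 10 = 6

6


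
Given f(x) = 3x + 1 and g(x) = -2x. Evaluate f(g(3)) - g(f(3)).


3


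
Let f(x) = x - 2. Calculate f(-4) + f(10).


f(-4) = -6
f(10) = 8
Sum = 2

2


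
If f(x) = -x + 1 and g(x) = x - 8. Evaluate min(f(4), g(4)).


f(4) = -3
g(4) = -4
min = -4

-4


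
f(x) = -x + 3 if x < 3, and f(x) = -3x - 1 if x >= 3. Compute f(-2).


-2 satisfies x < 3
f(-2) = 5

5


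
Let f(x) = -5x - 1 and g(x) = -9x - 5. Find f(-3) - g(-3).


f(-3) = 14
g(-3) = 22
Difference = -8

-8


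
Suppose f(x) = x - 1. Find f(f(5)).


3


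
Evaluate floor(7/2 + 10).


7/2 = 3.5
3.5 + 10 = 13.5
floor(13.5) = 13

13


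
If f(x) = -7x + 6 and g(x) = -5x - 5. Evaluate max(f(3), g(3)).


f(3) = -15
g(3) = -20
max = -15

-15


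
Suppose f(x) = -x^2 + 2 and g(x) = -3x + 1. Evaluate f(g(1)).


-2


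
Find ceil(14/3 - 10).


-5


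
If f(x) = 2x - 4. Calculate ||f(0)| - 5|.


f(0) = -4
|-4| = 4
|4 - 5| = 1

1


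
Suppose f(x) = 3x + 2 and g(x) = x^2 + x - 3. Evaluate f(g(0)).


-7


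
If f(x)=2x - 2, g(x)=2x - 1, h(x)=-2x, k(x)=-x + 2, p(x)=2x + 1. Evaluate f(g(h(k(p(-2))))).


p(-2) = -3
k(-3) = 5
h(5) = -10
g(-10) = -21
f(-21) = -44

-44


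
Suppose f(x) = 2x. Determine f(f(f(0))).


f(0) = 0
f(0) = 0
f(0) = 0

0


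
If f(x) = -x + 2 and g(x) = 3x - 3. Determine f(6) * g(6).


f(6) = -4
g(6) = 15
Product = -60

-60


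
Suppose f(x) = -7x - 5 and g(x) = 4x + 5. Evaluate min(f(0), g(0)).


f(0) = -5
g(0) = 5
min = -5

-5


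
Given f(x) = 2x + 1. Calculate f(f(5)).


f(5) = 11
f(11) = 23

23


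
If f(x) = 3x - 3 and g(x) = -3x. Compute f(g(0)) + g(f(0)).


6


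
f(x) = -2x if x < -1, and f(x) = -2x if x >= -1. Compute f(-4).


-4 satisfies x < -1
f(-4) = 8

8


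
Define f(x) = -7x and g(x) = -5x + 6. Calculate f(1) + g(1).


f(1) = -7
g(1) = 1
Sum = -6

-6


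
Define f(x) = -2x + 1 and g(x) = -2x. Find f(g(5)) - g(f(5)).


3


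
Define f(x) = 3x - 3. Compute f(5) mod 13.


f(5) = 12
12 mod 13 = 12

12


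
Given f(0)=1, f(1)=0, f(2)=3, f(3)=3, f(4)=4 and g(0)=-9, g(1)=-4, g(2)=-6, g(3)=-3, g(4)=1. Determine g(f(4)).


1


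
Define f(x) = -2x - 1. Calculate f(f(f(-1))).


f(-1) = 1
f(1) = -3
f(-3) = 5

5


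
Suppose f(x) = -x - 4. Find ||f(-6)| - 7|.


5


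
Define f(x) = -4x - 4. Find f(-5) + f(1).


f(-5) = 16
f(1) = -8
Sum = 8

8


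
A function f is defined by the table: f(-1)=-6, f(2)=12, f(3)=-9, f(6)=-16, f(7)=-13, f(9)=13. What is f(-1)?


Reading from the table at x = -1

-6


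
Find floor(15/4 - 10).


15/4 = 3.75
3.75 - 10 = -6.25
floor(-6.25) = -7

-7


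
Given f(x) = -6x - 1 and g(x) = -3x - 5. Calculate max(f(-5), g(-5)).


f(-5) = 29
g(-5) = 10
max = 29

29


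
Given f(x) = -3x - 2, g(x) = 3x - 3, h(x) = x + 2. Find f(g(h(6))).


-65


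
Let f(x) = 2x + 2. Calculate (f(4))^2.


f(4) = 10
(10)^2 = 100

100


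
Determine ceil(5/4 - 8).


5/4 = 1.25
1.25 - 8 = -6.75
ceil(-6.75) = -6

-6


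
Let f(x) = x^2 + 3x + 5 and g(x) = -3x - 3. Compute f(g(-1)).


5


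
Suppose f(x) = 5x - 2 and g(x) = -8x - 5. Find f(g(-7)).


g(-7) = 51
f(51) = 253

253


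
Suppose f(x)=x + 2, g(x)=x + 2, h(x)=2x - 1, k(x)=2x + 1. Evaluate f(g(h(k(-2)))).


k(-2) = -3
h(-3) = -7
g(-7) = -5
f(-5) = -3

-3


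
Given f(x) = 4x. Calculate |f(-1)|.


f(-1) = -4
|-4| = 4

4


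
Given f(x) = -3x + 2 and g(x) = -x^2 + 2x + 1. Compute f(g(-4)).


g(-4) = -23
f(-23) = 71

71


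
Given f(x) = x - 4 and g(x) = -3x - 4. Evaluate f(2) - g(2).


f(2) = -2
g(2) = -10
Difference = 8

8


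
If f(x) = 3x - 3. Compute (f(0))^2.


9


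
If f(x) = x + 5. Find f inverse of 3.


Solve x + 5 = 3
x = (3 - 5) / 1 = -2

-2


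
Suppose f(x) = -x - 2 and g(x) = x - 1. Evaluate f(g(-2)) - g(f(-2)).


f(g(-2)) = 1
g(f(-2)) = -1
Difference = 2

2


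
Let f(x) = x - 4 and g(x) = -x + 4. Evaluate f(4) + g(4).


0


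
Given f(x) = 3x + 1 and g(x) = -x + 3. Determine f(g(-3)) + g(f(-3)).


f(g(-3)) = 19
g(f(-3)) = 11
Sum = 30

30


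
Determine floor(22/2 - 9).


22/2 = 11
11 - 9 = 2
floor(2) = 2

2


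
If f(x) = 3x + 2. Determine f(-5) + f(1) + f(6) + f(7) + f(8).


f(-5) = -13
f(1) = 5
f(6) = 20
f(7) = 23
f(8) = 26
Sum = 61

61


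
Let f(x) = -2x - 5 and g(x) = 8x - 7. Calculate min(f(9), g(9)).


f(9) = -23
g(9) = 65
min = -23

-23


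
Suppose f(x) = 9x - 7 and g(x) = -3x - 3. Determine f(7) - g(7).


80


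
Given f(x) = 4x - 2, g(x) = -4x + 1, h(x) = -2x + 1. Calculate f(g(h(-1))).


h(-1) = 3
g(3) = -11
f(-11) = -46

-46


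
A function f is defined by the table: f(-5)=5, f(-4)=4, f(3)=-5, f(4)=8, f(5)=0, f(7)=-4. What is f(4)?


Reading from the table at x = 4

8


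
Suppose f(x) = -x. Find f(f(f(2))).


f(2) = -2
f(-2) = 2
f(2) = -2

-2


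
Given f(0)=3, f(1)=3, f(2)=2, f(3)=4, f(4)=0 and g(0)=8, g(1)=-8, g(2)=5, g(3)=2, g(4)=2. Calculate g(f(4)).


f(4) = 0
g(0) = 8

8


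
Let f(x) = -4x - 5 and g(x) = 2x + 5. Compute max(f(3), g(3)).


f(3) = -17
g(3) = 11
max = 11

11


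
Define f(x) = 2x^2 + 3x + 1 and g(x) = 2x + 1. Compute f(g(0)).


g(0) = 1
f(1) = 2*(1)^2 + 3*(1) + 1 = 6

6


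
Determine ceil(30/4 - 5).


30/4 = 7.5
7.5 - 5 = 2.5
ceil(2.5) = 3

3


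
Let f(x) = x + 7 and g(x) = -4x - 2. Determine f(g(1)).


1


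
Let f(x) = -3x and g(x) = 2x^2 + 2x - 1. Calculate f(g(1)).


g(1) = 3
f(3) = -9

-9


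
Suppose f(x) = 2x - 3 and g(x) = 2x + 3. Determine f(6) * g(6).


f(6) = 9
g(6) = 15
Product = 135

135


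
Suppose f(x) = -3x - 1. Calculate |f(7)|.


f(7) = -22
|-22| = 22

22


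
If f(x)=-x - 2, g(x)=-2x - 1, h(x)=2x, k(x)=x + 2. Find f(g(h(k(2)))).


15


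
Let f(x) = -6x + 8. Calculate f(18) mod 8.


4


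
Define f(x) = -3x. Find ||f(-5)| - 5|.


10


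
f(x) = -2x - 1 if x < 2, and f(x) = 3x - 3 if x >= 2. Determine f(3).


3 satisfies x >= 2
f(3) = 6

6


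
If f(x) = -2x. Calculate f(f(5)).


20


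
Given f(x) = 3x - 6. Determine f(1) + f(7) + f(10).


f(1) = -3
f(7) = 15
f(10) = 24
Sum = 36

36


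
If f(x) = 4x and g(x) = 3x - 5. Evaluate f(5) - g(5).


f(5) = 20
g(5) = 10
Difference = 10

10


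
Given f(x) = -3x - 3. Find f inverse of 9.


Solve -3x - 3 = 9
x = (9 + 3) / (-3) = -4

-4


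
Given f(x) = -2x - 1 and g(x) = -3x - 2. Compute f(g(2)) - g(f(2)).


2


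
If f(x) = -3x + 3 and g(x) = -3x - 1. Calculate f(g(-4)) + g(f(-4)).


f(g(-4)) = -30
g(f(-4)) = -46
Sum = -76

-76


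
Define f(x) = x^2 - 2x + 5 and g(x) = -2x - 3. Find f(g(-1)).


g(-1) = -1
f(-1) = 1*(-1)^2 - 2*(-1) + 5 = 8

8


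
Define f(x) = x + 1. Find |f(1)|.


f(1) = 2
|2| = 2

2


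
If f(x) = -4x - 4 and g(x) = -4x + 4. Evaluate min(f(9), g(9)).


f(9) = -40
g(9) = -32
min = -40

-40


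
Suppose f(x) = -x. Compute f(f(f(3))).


-3


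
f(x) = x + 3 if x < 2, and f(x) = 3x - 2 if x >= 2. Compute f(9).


9 satisfies x >= 2
f(9) = 25

25


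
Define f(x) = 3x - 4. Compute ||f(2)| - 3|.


1


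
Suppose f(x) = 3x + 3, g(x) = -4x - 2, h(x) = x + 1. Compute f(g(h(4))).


h(4) = 5
g(5) = -22
f(-22) = -63

-63


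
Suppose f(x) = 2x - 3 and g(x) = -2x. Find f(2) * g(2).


f(2) = 1
g(2) = -4
Product = -4

-4


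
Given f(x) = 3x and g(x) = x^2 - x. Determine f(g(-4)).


60


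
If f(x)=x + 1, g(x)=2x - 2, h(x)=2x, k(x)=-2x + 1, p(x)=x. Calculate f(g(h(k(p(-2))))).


p(-2) = -2
k(-2) = 5
h(5) = 10
g(10) = 18
f(18) = 19

19


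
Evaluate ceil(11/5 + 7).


11/5 = 2.2
2.2 + 7 = 9.2
ceil(9.2) = 10

10


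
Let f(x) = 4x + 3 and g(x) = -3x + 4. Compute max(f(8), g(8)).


f(8) = 35
g(8) = -20
max = 35

35


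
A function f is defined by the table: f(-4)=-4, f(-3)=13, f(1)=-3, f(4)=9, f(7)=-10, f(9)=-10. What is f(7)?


-10


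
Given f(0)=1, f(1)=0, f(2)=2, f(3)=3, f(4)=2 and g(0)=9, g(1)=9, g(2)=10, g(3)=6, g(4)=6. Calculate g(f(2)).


f(2) = 2
g(2) = 10

10


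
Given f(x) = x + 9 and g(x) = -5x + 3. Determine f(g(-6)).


g(-6) = 33
f(33) = 42

42


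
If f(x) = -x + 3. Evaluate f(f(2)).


f(2) = 1
f(1) = 2

2


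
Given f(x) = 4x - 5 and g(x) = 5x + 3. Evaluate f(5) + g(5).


f(5) = 15
g(5) = 28
Sum = 43

43


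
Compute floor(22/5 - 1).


22/5 = 4.4
4.4 - 1 = 3.4
floor(3.4) = 3

3


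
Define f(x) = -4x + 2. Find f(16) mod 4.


f(16) = -62
-62 mod 4 = 2

2


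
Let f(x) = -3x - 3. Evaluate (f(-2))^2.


f(-2) = 3
(3)^2 = 9

9


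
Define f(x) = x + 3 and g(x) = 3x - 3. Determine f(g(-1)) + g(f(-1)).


f(g(-1)) = -3
g(f(-1)) = 3
Sum = 0

0


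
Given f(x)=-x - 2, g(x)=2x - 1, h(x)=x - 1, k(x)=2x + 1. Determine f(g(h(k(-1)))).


k(-1) = -1
h(-1) = -2
g(-2) = -5
f(-5) = 3

3


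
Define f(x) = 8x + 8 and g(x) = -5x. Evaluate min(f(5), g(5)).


-25


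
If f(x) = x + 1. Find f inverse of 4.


Solve x + 1 = 4
x = (4 - 1) / 1 = 3

3


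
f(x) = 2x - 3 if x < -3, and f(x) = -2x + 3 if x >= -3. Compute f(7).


7 satisfies x >= -3
f(7) = -11

-11


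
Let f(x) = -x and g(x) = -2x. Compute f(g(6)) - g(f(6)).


f(g(6)) = 12
g(f(6)) = 12
Difference = 0

0


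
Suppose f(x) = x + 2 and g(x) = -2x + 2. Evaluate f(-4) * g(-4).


f(-4) = -2
g(-4) = 10
Product = -20

-20


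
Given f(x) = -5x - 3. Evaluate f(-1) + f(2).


f(-1) = 2
f(2) = -13
Sum = -11

-11


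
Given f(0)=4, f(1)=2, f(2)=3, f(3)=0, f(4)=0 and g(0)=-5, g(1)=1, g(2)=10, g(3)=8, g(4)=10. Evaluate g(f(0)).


f(0) = 4
g(4) = 10

10


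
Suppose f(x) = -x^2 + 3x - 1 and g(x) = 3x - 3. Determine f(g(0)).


g(0) = -3
f(-3) = (-1)*(-3)^2 + 3*(-3) - 1 = -19

-19


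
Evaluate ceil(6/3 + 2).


6/3 = 2
2 + 2 = 4
ceil(4) = 4

4


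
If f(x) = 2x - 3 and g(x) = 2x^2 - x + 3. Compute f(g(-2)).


g(-2) = 13
f(13) = 23

23


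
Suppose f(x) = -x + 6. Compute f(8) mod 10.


8


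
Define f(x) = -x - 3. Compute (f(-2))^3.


f(-2) = -1
(-1)^3 = -1

-1


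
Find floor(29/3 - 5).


29/3 = 9.6667
9.6667 - 5 = 4.6667
floor(4.6667) = 4

4


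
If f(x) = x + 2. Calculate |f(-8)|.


6


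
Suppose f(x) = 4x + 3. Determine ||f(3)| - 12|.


f(3) = 15
|15| = 15
|15 - 12| = 3

3


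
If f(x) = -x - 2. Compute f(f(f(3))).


f(3) = -5
f(-5) = 3
f(3) = -5

-5


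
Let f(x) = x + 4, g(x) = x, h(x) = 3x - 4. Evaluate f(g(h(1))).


h(1) = -1
g(-1) = -1
f(-1) = 3

3


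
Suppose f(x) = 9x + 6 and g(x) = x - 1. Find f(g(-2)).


g(-2) = -3
f(-3) = -21

-21


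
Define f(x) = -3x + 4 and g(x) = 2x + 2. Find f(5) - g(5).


f(5) = -11
g(5) = 12
Difference = -23

-23


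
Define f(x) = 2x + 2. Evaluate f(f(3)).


f(3) = 8
f(8) = 18

18


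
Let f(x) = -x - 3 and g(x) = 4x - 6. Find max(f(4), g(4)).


f(4) = -7
g(4) = 10
max = 10

10


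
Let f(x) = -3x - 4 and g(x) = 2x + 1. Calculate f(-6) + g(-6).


f(-6) = 14
g(-6) = -11
Sum = 3

3


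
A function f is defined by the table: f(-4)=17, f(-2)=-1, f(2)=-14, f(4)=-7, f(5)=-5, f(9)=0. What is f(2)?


Reading from the table at x = 2

-14


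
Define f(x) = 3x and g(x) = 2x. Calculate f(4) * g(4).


f(4) = 12
g(4) = 8
Product = 96

96


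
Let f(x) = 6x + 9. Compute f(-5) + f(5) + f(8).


f(-5) = -21
f(5) = 39
f(8) = 57
Sum = 75

75


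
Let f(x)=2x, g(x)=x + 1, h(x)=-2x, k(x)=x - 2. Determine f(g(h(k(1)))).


k(1) = -1
h(-1) = 2
g(2) = 3
f(3) = 6

6


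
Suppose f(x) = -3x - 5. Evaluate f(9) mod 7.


f(9) = -32
-32 mod 7 = 3

3


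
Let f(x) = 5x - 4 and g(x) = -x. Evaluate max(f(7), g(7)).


f(7) = 31
g(7) = -7
max = 31

31


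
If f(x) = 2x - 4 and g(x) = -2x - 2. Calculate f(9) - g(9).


34


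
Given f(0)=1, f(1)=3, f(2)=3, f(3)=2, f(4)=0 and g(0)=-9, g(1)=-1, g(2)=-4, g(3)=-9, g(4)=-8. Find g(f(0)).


f(0) = 1
g(1) = -1

-1


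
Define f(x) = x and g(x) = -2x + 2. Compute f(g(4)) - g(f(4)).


0


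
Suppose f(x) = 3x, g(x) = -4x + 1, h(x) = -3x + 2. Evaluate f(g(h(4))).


h(4) = -10
g(-10) = 41
f(41) = 123

123


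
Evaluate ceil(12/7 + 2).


12/7 = 1.7143
1.7143 + 2 = 3.7143
ceil(3.7143) = 4

4


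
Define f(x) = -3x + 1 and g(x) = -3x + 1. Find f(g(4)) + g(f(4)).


f(g(4)) = 34
g(f(4)) = 34
Sum = 68

68


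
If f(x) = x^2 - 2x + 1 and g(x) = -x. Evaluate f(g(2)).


9


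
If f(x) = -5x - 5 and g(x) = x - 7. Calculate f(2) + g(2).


f(2) = -15
g(2) = -5
Sum = -20

-20


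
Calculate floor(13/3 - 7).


-3


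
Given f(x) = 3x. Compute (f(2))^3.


f(2) = 6
(6)^3 = 216

216


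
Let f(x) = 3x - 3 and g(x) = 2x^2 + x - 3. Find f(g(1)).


g(1) = 0
f(0) = -3

-3


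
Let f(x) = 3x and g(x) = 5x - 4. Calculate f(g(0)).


-12


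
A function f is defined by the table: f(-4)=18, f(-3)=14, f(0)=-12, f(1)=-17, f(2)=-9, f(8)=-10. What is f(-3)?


Reading from the table at x = -3

14


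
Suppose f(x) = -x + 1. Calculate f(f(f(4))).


-3


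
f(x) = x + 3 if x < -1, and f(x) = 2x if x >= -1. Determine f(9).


18


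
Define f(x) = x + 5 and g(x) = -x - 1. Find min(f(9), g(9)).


f(9) = 14
g(9) = -10
min = -10

-10


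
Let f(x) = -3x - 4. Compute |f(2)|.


f(2) = -10
|-10| = 10

10


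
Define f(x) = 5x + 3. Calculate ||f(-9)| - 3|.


f(-9) = -42
|-42| = 42
|42 - 3| = 39

39


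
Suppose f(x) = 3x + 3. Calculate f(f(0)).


f(0) = 3
f(3) = 12

12


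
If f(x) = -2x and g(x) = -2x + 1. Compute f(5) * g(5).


f(5) = -10
g(5) = -9
Product = 90

90


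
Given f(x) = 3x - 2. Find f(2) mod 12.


f(2) = 4
4 mod 12 = 4

4


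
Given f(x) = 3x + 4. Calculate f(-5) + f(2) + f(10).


f(-5) = -11
f(2) = 10
f(10) = 34
Sum = 33

33


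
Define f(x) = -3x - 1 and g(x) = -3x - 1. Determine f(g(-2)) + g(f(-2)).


f(g(-2)) = -16
g(f(-2)) = -16
Sum = -32

-32


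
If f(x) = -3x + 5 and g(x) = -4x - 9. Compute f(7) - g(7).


f(7) = -16
g(7) = -37
Difference = 21

21


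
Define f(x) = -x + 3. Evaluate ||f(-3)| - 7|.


f(-3) = 6
|6| = 6
|6 - 7| = 1

1


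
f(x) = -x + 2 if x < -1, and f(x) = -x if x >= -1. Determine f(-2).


-2 satisfies x < -1
f(-2) = 4

4


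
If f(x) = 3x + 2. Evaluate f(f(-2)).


f(-2) = -4
f(-4) = -10

-10


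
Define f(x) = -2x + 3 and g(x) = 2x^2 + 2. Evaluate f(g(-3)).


g(-3) = 20
f(20) = -37

-37


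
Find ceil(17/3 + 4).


17/3 = 5.6667
5.6667 + 4 = 9.6667
ceil(9.6667) = 10

10


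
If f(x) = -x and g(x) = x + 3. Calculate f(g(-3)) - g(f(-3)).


f(g(-3)) = 0
g(f(-3)) = 6
Difference = -6

-6


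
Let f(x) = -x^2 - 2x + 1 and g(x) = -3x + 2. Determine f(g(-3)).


g(-3) = 11
f(11) = (-1)*(11)^2 - 2*(11) + 1 = -142

-142


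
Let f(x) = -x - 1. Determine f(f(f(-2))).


f(-2) = 1
f(1) = -2
f(-2) = 1

1


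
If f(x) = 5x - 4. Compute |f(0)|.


4


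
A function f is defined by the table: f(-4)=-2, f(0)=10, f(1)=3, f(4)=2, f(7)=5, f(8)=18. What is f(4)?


2


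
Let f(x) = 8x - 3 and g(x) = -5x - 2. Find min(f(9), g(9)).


f(9) = 69
g(9) = -47
min = -47

-47


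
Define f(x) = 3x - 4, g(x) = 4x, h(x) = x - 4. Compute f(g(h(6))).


h(6) = 2
g(2) = 8
f(8) = 20

20


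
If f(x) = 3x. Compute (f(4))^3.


f(4) = 12
(12)^3 = 1728

1728


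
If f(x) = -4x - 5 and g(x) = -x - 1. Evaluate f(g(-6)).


g(-6) = 5
f(5) = -25

-25


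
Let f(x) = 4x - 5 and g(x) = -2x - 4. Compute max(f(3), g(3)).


f(3) = 7
g(3) = -10
max = 7

7


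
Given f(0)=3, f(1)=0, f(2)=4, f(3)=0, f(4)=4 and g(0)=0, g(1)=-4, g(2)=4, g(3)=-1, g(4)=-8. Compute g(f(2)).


-8


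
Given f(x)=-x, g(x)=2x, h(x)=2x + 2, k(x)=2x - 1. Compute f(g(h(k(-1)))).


k(-1) = -3
h(-3) = -4
g(-4) = -8
f(-8) = 8

8


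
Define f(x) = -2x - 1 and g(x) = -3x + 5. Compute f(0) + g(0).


f(0) = -1
g(0) = 5
Sum = 4

4


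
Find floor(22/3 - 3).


22/3 = 7.3333
7.3333 - 3 = 4.3333
floor(4.3333) = 4

4


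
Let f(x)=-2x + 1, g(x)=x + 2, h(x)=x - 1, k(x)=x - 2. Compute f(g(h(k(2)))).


k(2) = 0
h(0) = -1
g(-1) = 1
f(1) = -1

-1


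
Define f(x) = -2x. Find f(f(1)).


f(1) = -2
f(-2) = 4

4


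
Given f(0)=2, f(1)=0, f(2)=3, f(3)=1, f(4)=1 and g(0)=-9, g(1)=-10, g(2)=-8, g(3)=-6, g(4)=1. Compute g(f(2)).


f(2) = 3
g(3) = -6

-6


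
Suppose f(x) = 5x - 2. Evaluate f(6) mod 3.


f(6) = 28
28 mod 3 = 1

1


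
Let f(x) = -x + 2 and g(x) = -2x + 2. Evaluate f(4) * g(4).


12


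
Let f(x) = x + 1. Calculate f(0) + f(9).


11


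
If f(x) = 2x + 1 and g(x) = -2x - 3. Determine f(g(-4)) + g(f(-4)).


f(g(-4)) = 11
g(f(-4)) = 11
Sum = 22

22


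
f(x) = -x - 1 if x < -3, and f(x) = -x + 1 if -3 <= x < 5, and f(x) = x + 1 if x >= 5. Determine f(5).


5 satisfies x >= 5
f(5) = 6

6


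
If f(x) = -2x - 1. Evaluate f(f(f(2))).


f(2) = -5
f(-5) = 9
f(9) = -19

-19


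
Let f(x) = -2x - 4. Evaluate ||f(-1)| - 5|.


f(-1) = -2
|-2| = 2
|2 - 5| = 3

3


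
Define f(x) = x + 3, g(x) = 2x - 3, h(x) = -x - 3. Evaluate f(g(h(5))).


h(5) = -8
g(-8) = -19
f(-19) = -16

-16


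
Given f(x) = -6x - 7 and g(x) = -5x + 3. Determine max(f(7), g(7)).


f(7) = -49
g(7) = -32
max = -32

-32


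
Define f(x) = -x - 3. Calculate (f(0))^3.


-27


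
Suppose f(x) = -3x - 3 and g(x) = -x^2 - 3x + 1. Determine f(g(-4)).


6


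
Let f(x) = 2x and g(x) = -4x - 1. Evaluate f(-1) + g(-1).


f(-1) = -2
g(-1) = 3
Sum = 1

1


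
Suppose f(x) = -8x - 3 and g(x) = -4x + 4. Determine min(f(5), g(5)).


f(5) = -43
g(5) = -16
min = -43

-43


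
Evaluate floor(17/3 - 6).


17/3 = 5.6667
5.6667 - 6 = -0.3333
floor(-0.3333) = -1

-1


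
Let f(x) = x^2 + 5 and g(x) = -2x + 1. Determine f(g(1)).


g(1) = -1
f(-1) = 1*(-1)^2 + 5 = 6

6


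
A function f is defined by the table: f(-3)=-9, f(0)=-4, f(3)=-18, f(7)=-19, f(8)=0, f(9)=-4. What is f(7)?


Reading from the table at x = 7

-19


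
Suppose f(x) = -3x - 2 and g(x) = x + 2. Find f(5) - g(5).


f(5) = -17
g(5) = 7
Difference = -24

-24


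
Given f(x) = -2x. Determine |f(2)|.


f(2) = -4
|-4| = 4

4


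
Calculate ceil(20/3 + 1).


20/3 = 6.6667
6.6667 + 1 = 7.6667
ceil(7.6667) = 8

8


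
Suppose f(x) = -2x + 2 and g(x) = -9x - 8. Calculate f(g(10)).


g(10) = -98
f(-98) = 198

198


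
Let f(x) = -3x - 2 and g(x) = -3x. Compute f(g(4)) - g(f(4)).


f(g(4)) = 34
g(f(4)) = 42
Difference = -8

-8


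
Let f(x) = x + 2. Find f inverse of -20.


-22


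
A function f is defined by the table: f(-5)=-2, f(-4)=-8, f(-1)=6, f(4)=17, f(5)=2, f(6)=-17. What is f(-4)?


-8


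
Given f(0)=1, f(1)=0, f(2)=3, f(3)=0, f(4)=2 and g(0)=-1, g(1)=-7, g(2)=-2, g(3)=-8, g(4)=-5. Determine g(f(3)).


f(3) = 0
g(0) = -1

-1


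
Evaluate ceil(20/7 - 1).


20/7 = 2.8571
2.8571 - 1 = 1.8571
ceil(1.8571) = 2

2


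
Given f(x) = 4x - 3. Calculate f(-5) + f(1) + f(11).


19


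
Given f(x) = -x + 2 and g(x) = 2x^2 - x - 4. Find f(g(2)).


0


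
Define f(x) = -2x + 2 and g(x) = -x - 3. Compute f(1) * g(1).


f(1) = 0
g(1) = -4
Product = 0

0


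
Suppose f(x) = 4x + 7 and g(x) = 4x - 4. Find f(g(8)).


g(8) = 28
f(28) = 119

119


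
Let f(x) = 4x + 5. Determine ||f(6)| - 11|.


18


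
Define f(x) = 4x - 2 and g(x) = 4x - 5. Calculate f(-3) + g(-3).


f(-3) = -14
g(-3) = -17
Sum = -31

-31


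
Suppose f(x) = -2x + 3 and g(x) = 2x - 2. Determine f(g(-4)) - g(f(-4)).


f(g(-4)) = 23
g(f(-4)) = 20
Difference = 3

3


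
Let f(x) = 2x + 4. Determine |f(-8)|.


f(-8) = -12
|-12| = 12

12


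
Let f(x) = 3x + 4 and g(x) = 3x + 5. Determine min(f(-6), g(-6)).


-14


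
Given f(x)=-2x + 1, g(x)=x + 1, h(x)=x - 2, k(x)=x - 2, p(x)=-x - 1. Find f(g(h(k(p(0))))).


p(0) = -1
k(-1) = -3
h(-3) = -5
g(-5) = -4
f(-4) = 9

9


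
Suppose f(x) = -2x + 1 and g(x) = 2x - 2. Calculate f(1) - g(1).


f(1) = -1
g(1) = 0
Difference = -1

-1


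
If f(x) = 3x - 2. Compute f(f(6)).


f(6) = 16
f(16) = 46

46


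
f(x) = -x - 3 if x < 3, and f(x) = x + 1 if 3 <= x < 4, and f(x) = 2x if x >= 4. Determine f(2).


2 satisfies x < 3
f(2) = -5

-5


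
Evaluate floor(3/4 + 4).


3/4 = 0.75
0.75 + 4 = 4.75
floor(4.75) = 4

4


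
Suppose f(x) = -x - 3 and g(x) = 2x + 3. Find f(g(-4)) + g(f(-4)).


f(g(-4)) = 2
g(f(-4)) = 5
Sum = 7

7


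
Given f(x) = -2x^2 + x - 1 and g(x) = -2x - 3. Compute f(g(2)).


g(2) = -7
f(-7) = (-2)*(-7)^2 + 1*(-7) - 1 = -106

-106


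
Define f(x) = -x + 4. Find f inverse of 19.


Solve -x + 4 = 19
x = (19 - 4) / (-1) = -15

-15


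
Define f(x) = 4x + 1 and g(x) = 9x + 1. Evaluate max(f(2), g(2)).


f(2) = 9
g(2) = 19
max = 19

19


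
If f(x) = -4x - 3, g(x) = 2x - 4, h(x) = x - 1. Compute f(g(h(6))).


-27


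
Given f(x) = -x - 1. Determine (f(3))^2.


f(3) = -4
(-4)^2 = 16

16


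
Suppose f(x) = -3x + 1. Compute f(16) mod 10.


f(16) = -47
-47 mod 10 = 3

3


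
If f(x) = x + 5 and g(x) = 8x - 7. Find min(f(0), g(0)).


f(0) = 5
g(0) = -7
min = -7

-7


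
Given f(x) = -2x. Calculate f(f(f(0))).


f(0) = 0
f(0) = 0
f(0) = 0

0


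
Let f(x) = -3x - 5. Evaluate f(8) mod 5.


f(8) = -29
-29 mod 5 = 1

1


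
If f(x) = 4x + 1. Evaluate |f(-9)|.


f(-9) = -35
|-35| = 35

35


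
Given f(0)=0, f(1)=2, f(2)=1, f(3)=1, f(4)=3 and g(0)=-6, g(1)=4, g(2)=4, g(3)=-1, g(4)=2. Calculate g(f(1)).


f(1) = 2
g(2) = 4

4


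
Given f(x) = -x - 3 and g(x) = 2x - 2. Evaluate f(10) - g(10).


-31


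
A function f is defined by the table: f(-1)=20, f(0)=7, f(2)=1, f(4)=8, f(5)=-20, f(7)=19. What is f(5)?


-20


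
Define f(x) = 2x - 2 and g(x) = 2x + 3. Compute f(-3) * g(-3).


24


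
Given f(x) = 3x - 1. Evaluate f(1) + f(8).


f(1) = 2
f(8) = 23
Sum = 25

25


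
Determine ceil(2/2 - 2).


2/2 = 1
1 - 2 = -1
ceil(-1) = -1

-1


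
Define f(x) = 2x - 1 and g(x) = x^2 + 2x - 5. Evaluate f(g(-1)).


g(-1) = -6
f(-6) = -13

-13


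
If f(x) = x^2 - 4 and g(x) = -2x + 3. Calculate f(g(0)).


5


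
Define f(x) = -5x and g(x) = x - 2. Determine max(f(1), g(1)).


f(1) = -5
g(1) = -1
max = -1

-1


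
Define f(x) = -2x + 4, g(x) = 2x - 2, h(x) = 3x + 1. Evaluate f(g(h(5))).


h(5) = 16
g(16) = 30
f(30) = -56

-56
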